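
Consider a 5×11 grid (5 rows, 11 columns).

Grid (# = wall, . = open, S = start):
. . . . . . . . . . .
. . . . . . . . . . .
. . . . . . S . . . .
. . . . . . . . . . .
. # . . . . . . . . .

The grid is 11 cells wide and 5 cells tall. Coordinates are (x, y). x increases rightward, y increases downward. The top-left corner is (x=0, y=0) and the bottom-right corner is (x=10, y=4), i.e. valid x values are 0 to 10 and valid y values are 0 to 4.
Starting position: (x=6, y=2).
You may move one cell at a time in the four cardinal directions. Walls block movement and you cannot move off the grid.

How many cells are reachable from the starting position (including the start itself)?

BFS flood-fill from (x=6, y=2):
  Distance 0: (x=6, y=2)
  Distance 1: (x=6, y=1), (x=5, y=2), (x=7, y=2), (x=6, y=3)
  Distance 2: (x=6, y=0), (x=5, y=1), (x=7, y=1), (x=4, y=2), (x=8, y=2), (x=5, y=3), (x=7, y=3), (x=6, y=4)
  Distance 3: (x=5, y=0), (x=7, y=0), (x=4, y=1), (x=8, y=1), (x=3, y=2), (x=9, y=2), (x=4, y=3), (x=8, y=3), (x=5, y=4), (x=7, y=4)
  Distance 4: (x=4, y=0), (x=8, y=0), (x=3, y=1), (x=9, y=1), (x=2, y=2), (x=10, y=2), (x=3, y=3), (x=9, y=3), (x=4, y=4), (x=8, y=4)
  Distance 5: (x=3, y=0), (x=9, y=0), (x=2, y=1), (x=10, y=1), (x=1, y=2), (x=2, y=3), (x=10, y=3), (x=3, y=4), (x=9, y=4)
  Distance 6: (x=2, y=0), (x=10, y=0), (x=1, y=1), (x=0, y=2), (x=1, y=3), (x=2, y=4), (x=10, y=4)
  Distance 7: (x=1, y=0), (x=0, y=1), (x=0, y=3)
  Distance 8: (x=0, y=0), (x=0, y=4)
Total reachable: 54 (grid has 54 open cells total)

Answer: Reachable cells: 54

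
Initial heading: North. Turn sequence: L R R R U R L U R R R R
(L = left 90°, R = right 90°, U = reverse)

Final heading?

Answer: Final heading: South

Derivation:
Start: North
  L (left (90° counter-clockwise)) -> West
  R (right (90° clockwise)) -> North
  R (right (90° clockwise)) -> East
  R (right (90° clockwise)) -> South
  U (U-turn (180°)) -> North
  R (right (90° clockwise)) -> East
  L (left (90° counter-clockwise)) -> North
  U (U-turn (180°)) -> South
  R (right (90° clockwise)) -> West
  R (right (90° clockwise)) -> North
  R (right (90° clockwise)) -> East
  R (right (90° clockwise)) -> South
Final: South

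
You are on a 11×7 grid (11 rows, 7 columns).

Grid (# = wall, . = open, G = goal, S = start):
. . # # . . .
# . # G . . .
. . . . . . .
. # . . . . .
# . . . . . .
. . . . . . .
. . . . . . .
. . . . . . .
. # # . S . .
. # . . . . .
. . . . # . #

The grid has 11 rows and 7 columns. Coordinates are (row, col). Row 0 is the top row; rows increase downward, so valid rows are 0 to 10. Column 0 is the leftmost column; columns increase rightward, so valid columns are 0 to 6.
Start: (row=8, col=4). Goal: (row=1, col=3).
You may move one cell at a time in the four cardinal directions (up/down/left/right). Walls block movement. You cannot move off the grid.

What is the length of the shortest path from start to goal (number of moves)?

BFS from (row=8, col=4) until reaching (row=1, col=3):
  Distance 0: (row=8, col=4)
  Distance 1: (row=7, col=4), (row=8, col=3), (row=8, col=5), (row=9, col=4)
  Distance 2: (row=6, col=4), (row=7, col=3), (row=7, col=5), (row=8, col=6), (row=9, col=3), (row=9, col=5)
  Distance 3: (row=5, col=4), (row=6, col=3), (row=6, col=5), (row=7, col=2), (row=7, col=6), (row=9, col=2), (row=9, col=6), (row=10, col=3), (row=10, col=5)
  Distance 4: (row=4, col=4), (row=5, col=3), (row=5, col=5), (row=6, col=2), (row=6, col=6), (row=7, col=1), (row=10, col=2)
  Distance 5: (row=3, col=4), (row=4, col=3), (row=4, col=5), (row=5, col=2), (row=5, col=6), (row=6, col=1), (row=7, col=0), (row=10, col=1)
  Distance 6: (row=2, col=4), (row=3, col=3), (row=3, col=5), (row=4, col=2), (row=4, col=6), (row=5, col=1), (row=6, col=0), (row=8, col=0), (row=10, col=0)
  Distance 7: (row=1, col=4), (row=2, col=3), (row=2, col=5), (row=3, col=2), (row=3, col=6), (row=4, col=1), (row=5, col=0), (row=9, col=0)
  Distance 8: (row=0, col=4), (row=1, col=3), (row=1, col=5), (row=2, col=2), (row=2, col=6)  <- goal reached here
One shortest path (8 moves): (row=8, col=4) -> (row=8, col=3) -> (row=7, col=3) -> (row=6, col=3) -> (row=5, col=3) -> (row=4, col=3) -> (row=3, col=3) -> (row=2, col=3) -> (row=1, col=3)

Answer: Shortest path length: 8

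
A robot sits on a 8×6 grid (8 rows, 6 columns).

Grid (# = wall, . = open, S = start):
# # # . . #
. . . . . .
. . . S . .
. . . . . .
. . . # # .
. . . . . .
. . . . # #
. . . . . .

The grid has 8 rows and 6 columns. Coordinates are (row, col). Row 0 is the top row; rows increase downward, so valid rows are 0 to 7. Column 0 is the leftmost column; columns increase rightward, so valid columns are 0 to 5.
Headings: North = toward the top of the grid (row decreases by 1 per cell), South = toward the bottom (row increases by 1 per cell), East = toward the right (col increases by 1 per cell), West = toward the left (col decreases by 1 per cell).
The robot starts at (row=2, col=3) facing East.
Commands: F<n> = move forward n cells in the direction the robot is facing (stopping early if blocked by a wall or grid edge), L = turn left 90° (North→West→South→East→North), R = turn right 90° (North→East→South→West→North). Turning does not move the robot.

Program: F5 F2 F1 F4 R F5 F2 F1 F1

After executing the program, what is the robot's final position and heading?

Answer: Final position: (row=5, col=5), facing South

Derivation:
Start: (row=2, col=3), facing East
  F5: move forward 2/5 (blocked), now at (row=2, col=5)
  F2: move forward 0/2 (blocked), now at (row=2, col=5)
  F1: move forward 0/1 (blocked), now at (row=2, col=5)
  F4: move forward 0/4 (blocked), now at (row=2, col=5)
  R: turn right, now facing South
  F5: move forward 3/5 (blocked), now at (row=5, col=5)
  F2: move forward 0/2 (blocked), now at (row=5, col=5)
  F1: move forward 0/1 (blocked), now at (row=5, col=5)
  F1: move forward 0/1 (blocked), now at (row=5, col=5)
Final: (row=5, col=5), facing South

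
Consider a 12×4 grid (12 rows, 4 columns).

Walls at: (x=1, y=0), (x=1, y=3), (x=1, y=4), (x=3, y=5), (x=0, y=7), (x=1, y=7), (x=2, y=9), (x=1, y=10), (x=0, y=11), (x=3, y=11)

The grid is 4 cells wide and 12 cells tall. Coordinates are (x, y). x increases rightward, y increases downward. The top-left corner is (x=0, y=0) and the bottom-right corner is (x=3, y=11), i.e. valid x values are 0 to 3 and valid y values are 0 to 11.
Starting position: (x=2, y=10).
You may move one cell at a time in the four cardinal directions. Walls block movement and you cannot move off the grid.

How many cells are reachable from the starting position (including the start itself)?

BFS flood-fill from (x=2, y=10):
  Distance 0: (x=2, y=10)
  Distance 1: (x=3, y=10), (x=2, y=11)
  Distance 2: (x=3, y=9), (x=1, y=11)
  Distance 3: (x=3, y=8)
  Distance 4: (x=3, y=7), (x=2, y=8)
  Distance 5: (x=3, y=6), (x=2, y=7), (x=1, y=8)
  Distance 6: (x=2, y=6), (x=0, y=8), (x=1, y=9)
  Distance 7: (x=2, y=5), (x=1, y=6), (x=0, y=9)
  Distance 8: (x=2, y=4), (x=1, y=5), (x=0, y=6), (x=0, y=10)
  Distance 9: (x=2, y=3), (x=3, y=4), (x=0, y=5)
  Distance 10: (x=2, y=2), (x=3, y=3), (x=0, y=4)
  Distance 11: (x=2, y=1), (x=1, y=2), (x=3, y=2), (x=0, y=3)
  Distance 12: (x=2, y=0), (x=1, y=1), (x=3, y=1), (x=0, y=2)
  Distance 13: (x=3, y=0), (x=0, y=1)
  Distance 14: (x=0, y=0)
Total reachable: 38 (grid has 38 open cells total)

Answer: Reachable cells: 38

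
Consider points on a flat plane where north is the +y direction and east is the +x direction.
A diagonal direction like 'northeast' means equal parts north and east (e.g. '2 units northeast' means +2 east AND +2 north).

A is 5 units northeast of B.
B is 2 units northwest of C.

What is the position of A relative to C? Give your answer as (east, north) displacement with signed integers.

Place C at the origin (east=0, north=0).
  B is 2 units northwest of C: delta (east=-2, north=+2); B at (east=-2, north=2).
  A is 5 units northeast of B: delta (east=+5, north=+5); A at (east=3, north=7).
Therefore A relative to C: (east=3, north=7).

Answer: A is at (east=3, north=7) relative to C.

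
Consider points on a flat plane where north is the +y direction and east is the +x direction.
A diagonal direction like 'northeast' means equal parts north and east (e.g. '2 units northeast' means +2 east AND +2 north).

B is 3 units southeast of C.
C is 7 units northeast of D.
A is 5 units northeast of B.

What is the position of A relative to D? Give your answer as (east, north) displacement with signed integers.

Place D at the origin (east=0, north=0).
  C is 7 units northeast of D: delta (east=+7, north=+7); C at (east=7, north=7).
  B is 3 units southeast of C: delta (east=+3, north=-3); B at (east=10, north=4).
  A is 5 units northeast of B: delta (east=+5, north=+5); A at (east=15, north=9).
Therefore A relative to D: (east=15, north=9).

Answer: A is at (east=15, north=9) relative to D.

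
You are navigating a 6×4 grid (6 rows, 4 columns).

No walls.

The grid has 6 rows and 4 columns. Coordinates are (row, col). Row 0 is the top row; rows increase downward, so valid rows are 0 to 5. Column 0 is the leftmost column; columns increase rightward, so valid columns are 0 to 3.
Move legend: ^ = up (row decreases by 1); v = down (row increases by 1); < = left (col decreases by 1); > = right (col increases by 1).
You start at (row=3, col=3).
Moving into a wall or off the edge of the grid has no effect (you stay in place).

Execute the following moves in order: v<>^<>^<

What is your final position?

Start: (row=3, col=3)
  v (down): (row=3, col=3) -> (row=4, col=3)
  < (left): (row=4, col=3) -> (row=4, col=2)
  > (right): (row=4, col=2) -> (row=4, col=3)
  ^ (up): (row=4, col=3) -> (row=3, col=3)
  < (left): (row=3, col=3) -> (row=3, col=2)
  > (right): (row=3, col=2) -> (row=3, col=3)
  ^ (up): (row=3, col=3) -> (row=2, col=3)
  < (left): (row=2, col=3) -> (row=2, col=2)
Final: (row=2, col=2)

Answer: Final position: (row=2, col=2)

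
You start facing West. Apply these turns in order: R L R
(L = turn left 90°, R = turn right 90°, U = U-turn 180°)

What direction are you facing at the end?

Start: West
  R (right (90° clockwise)) -> North
  L (left (90° counter-clockwise)) -> West
  R (right (90° clockwise)) -> North
Final: North

Answer: Final heading: North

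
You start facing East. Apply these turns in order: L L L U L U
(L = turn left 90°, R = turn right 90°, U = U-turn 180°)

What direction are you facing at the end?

Answer: Final heading: East

Derivation:
Start: East
  L (left (90° counter-clockwise)) -> North
  L (left (90° counter-clockwise)) -> West
  L (left (90° counter-clockwise)) -> South
  U (U-turn (180°)) -> North
  L (left (90° counter-clockwise)) -> West
  U (U-turn (180°)) -> East
Final: East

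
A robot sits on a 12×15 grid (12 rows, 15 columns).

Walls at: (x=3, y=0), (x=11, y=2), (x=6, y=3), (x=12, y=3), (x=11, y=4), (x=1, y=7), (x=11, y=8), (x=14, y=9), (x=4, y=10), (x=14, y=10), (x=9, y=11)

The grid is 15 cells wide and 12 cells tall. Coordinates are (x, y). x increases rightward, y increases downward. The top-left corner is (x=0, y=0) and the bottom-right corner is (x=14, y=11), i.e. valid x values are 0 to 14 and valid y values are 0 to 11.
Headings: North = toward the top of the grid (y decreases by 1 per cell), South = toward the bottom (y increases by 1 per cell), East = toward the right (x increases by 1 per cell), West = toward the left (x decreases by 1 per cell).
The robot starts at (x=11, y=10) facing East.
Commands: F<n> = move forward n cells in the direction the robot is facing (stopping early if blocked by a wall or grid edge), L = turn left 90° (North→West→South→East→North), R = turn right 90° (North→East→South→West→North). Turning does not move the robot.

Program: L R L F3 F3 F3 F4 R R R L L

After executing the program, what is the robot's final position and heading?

Answer: Final position: (x=11, y=9), facing East

Derivation:
Start: (x=11, y=10), facing East
  L: turn left, now facing North
  R: turn right, now facing East
  L: turn left, now facing North
  F3: move forward 1/3 (blocked), now at (x=11, y=9)
  F3: move forward 0/3 (blocked), now at (x=11, y=9)
  F3: move forward 0/3 (blocked), now at (x=11, y=9)
  F4: move forward 0/4 (blocked), now at (x=11, y=9)
  R: turn right, now facing East
  R: turn right, now facing South
  R: turn right, now facing West
  L: turn left, now facing South
  L: turn left, now facing East
Final: (x=11, y=9), facing East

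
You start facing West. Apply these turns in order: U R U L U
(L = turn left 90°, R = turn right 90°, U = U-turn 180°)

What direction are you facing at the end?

Start: West
  U (U-turn (180°)) -> East
  R (right (90° clockwise)) -> South
  U (U-turn (180°)) -> North
  L (left (90° counter-clockwise)) -> West
  U (U-turn (180°)) -> East
Final: East

Answer: Final heading: East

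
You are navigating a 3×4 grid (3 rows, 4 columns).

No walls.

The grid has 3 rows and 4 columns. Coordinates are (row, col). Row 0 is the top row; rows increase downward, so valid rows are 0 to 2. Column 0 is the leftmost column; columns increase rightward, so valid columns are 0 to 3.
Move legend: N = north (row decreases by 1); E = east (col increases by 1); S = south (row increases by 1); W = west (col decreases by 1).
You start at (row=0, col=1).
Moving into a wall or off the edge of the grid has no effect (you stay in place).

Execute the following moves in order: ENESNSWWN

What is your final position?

Answer: Final position: (row=0, col=1)

Derivation:
Start: (row=0, col=1)
  E (east): (row=0, col=1) -> (row=0, col=2)
  N (north): blocked, stay at (row=0, col=2)
  E (east): (row=0, col=2) -> (row=0, col=3)
  S (south): (row=0, col=3) -> (row=1, col=3)
  N (north): (row=1, col=3) -> (row=0, col=3)
  S (south): (row=0, col=3) -> (row=1, col=3)
  W (west): (row=1, col=3) -> (row=1, col=2)
  W (west): (row=1, col=2) -> (row=1, col=1)
  N (north): (row=1, col=1) -> (row=0, col=1)
Final: (row=0, col=1)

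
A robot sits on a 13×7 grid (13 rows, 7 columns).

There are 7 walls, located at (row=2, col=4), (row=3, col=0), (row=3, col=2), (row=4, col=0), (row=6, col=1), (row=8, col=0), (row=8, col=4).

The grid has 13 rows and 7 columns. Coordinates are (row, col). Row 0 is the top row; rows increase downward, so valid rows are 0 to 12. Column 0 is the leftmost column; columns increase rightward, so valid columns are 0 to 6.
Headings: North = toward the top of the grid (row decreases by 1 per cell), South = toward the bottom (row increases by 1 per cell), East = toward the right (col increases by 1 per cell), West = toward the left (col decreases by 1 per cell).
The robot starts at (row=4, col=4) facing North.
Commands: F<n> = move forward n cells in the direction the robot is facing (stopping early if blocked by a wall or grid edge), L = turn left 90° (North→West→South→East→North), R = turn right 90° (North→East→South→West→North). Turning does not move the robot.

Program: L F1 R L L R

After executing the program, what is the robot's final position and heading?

Start: (row=4, col=4), facing North
  L: turn left, now facing West
  F1: move forward 1, now at (row=4, col=3)
  R: turn right, now facing North
  L: turn left, now facing West
  L: turn left, now facing South
  R: turn right, now facing West
Final: (row=4, col=3), facing West

Answer: Final position: (row=4, col=3), facing West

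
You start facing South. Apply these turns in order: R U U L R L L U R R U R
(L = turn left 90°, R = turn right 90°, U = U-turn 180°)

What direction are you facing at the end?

Start: South
  R (right (90° clockwise)) -> West
  U (U-turn (180°)) -> East
  U (U-turn (180°)) -> West
  L (left (90° counter-clockwise)) -> South
  R (right (90° clockwise)) -> West
  L (left (90° counter-clockwise)) -> South
  L (left (90° counter-clockwise)) -> East
  U (U-turn (180°)) -> West
  R (right (90° clockwise)) -> North
  R (right (90° clockwise)) -> East
  U (U-turn (180°)) -> West
  R (right (90° clockwise)) -> North
Final: North

Answer: Final heading: North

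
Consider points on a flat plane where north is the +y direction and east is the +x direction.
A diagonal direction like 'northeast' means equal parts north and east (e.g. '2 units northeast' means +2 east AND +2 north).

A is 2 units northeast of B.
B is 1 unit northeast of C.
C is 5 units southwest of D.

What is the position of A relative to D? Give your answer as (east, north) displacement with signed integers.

Place D at the origin (east=0, north=0).
  C is 5 units southwest of D: delta (east=-5, north=-5); C at (east=-5, north=-5).
  B is 1 unit northeast of C: delta (east=+1, north=+1); B at (east=-4, north=-4).
  A is 2 units northeast of B: delta (east=+2, north=+2); A at (east=-2, north=-2).
Therefore A relative to D: (east=-2, north=-2).

Answer: A is at (east=-2, north=-2) relative to D.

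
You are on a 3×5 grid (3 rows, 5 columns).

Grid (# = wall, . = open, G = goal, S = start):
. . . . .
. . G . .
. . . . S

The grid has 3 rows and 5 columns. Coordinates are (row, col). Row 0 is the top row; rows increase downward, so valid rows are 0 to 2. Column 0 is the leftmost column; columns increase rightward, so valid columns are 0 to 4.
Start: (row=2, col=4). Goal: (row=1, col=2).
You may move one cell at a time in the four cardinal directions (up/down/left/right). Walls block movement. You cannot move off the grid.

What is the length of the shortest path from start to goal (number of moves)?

BFS from (row=2, col=4) until reaching (row=1, col=2):
  Distance 0: (row=2, col=4)
  Distance 1: (row=1, col=4), (row=2, col=3)
  Distance 2: (row=0, col=4), (row=1, col=3), (row=2, col=2)
  Distance 3: (row=0, col=3), (row=1, col=2), (row=2, col=1)  <- goal reached here
One shortest path (3 moves): (row=2, col=4) -> (row=2, col=3) -> (row=2, col=2) -> (row=1, col=2)

Answer: Shortest path length: 3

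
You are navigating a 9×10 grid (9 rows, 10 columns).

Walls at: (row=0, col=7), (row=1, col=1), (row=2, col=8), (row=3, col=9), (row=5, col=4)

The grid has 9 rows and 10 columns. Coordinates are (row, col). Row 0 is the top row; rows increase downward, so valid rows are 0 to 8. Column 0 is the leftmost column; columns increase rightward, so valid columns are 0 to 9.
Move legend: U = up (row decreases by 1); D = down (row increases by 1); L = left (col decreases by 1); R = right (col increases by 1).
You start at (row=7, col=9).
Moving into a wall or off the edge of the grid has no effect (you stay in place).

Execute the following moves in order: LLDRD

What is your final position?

Answer: Final position: (row=8, col=8)

Derivation:
Start: (row=7, col=9)
  L (left): (row=7, col=9) -> (row=7, col=8)
  L (left): (row=7, col=8) -> (row=7, col=7)
  D (down): (row=7, col=7) -> (row=8, col=7)
  R (right): (row=8, col=7) -> (row=8, col=8)
  D (down): blocked, stay at (row=8, col=8)
Final: (row=8, col=8)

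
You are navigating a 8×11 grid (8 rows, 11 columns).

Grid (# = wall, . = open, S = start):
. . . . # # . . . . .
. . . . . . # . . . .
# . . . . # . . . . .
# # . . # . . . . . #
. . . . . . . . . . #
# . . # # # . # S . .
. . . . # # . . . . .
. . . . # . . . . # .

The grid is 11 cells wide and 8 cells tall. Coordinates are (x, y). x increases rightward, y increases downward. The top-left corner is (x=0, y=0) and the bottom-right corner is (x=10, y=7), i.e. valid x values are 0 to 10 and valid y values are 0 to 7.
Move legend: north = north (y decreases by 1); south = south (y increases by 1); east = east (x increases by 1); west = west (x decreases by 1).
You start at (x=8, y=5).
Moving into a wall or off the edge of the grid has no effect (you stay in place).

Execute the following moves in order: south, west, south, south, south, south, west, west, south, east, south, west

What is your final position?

Answer: Final position: (x=5, y=7)

Derivation:
Start: (x=8, y=5)
  south (south): (x=8, y=5) -> (x=8, y=6)
  west (west): (x=8, y=6) -> (x=7, y=6)
  south (south): (x=7, y=6) -> (x=7, y=7)
  [×3]south (south): blocked, stay at (x=7, y=7)
  west (west): (x=7, y=7) -> (x=6, y=7)
  west (west): (x=6, y=7) -> (x=5, y=7)
  south (south): blocked, stay at (x=5, y=7)
  east (east): (x=5, y=7) -> (x=6, y=7)
  south (south): blocked, stay at (x=6, y=7)
  west (west): (x=6, y=7) -> (x=5, y=7)
Final: (x=5, y=7)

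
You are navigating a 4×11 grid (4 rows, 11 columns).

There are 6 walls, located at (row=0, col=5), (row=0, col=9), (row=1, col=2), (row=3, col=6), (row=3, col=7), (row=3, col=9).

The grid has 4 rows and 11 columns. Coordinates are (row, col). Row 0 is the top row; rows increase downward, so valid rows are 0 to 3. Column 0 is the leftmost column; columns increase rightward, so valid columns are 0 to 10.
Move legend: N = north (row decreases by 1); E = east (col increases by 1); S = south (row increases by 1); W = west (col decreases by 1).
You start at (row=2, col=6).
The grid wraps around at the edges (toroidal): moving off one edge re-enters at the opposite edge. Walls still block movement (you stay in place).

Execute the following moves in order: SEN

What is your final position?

Start: (row=2, col=6)
  S (south): blocked, stay at (row=2, col=6)
  E (east): (row=2, col=6) -> (row=2, col=7)
  N (north): (row=2, col=7) -> (row=1, col=7)
Final: (row=1, col=7)

Answer: Final position: (row=1, col=7)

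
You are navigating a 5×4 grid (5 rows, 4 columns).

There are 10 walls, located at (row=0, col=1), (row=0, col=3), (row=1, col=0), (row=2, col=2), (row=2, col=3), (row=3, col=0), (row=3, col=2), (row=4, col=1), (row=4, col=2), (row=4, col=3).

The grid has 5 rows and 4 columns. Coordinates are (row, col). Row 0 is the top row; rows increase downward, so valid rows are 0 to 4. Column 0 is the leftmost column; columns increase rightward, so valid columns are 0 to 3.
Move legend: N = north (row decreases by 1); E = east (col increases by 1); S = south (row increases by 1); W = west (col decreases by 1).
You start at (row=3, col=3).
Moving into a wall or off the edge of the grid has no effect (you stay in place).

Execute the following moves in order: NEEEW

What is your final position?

Start: (row=3, col=3)
  N (north): blocked, stay at (row=3, col=3)
  [×3]E (east): blocked, stay at (row=3, col=3)
  W (west): blocked, stay at (row=3, col=3)
Final: (row=3, col=3)

Answer: Final position: (row=3, col=3)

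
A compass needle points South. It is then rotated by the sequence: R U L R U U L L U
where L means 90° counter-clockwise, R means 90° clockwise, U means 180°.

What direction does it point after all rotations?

Answer: Final heading: East

Derivation:
Start: South
  R (right (90° clockwise)) -> West
  U (U-turn (180°)) -> East
  L (left (90° counter-clockwise)) -> North
  R (right (90° clockwise)) -> East
  U (U-turn (180°)) -> West
  U (U-turn (180°)) -> East
  L (left (90° counter-clockwise)) -> North
  L (left (90° counter-clockwise)) -> West
  U (U-turn (180°)) -> East
Final: East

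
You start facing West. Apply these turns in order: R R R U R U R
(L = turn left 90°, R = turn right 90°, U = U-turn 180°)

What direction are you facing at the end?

Answer: Final heading: North

Derivation:
Start: West
  R (right (90° clockwise)) -> North
  R (right (90° clockwise)) -> East
  R (right (90° clockwise)) -> South
  U (U-turn (180°)) -> North
  R (right (90° clockwise)) -> East
  U (U-turn (180°)) -> West
  R (right (90° clockwise)) -> North
Final: North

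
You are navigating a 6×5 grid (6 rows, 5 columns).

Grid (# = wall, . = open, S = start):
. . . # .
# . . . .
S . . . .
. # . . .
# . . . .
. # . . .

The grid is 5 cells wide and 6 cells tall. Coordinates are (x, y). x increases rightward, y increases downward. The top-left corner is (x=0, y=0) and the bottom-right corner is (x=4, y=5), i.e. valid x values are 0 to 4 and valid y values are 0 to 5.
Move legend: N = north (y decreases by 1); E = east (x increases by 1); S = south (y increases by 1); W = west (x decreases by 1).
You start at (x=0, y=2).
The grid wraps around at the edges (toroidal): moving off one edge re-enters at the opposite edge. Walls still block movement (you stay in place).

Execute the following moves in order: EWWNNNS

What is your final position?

Start: (x=0, y=2)
  E (east): (x=0, y=2) -> (x=1, y=2)
  W (west): (x=1, y=2) -> (x=0, y=2)
  W (west): (x=0, y=2) -> (x=4, y=2)
  N (north): (x=4, y=2) -> (x=4, y=1)
  N (north): (x=4, y=1) -> (x=4, y=0)
  N (north): (x=4, y=0) -> (x=4, y=5)
  S (south): (x=4, y=5) -> (x=4, y=0)
Final: (x=4, y=0)

Answer: Final position: (x=4, y=0)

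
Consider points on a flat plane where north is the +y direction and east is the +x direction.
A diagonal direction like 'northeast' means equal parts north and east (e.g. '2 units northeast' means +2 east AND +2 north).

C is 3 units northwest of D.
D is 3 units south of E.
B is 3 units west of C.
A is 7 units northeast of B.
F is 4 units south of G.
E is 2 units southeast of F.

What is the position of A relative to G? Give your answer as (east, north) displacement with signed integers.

Place G at the origin (east=0, north=0).
  F is 4 units south of G: delta (east=+0, north=-4); F at (east=0, north=-4).
  E is 2 units southeast of F: delta (east=+2, north=-2); E at (east=2, north=-6).
  D is 3 units south of E: delta (east=+0, north=-3); D at (east=2, north=-9).
  C is 3 units northwest of D: delta (east=-3, north=+3); C at (east=-1, north=-6).
  B is 3 units west of C: delta (east=-3, north=+0); B at (east=-4, north=-6).
  A is 7 units northeast of B: delta (east=+7, north=+7); A at (east=3, north=1).
Therefore A relative to G: (east=3, north=1).

Answer: A is at (east=3, north=1) relative to G.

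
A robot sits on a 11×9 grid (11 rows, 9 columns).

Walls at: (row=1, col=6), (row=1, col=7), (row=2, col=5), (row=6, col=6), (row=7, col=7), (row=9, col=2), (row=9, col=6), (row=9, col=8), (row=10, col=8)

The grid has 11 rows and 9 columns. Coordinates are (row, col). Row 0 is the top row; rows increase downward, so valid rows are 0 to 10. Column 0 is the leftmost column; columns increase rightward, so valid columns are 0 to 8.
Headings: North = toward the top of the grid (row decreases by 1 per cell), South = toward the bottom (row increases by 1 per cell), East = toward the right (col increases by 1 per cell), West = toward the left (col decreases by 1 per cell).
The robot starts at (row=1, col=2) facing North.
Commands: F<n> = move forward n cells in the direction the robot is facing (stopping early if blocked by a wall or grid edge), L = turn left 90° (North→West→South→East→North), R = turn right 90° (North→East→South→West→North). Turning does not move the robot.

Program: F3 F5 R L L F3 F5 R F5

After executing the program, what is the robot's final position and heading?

Answer: Final position: (row=0, col=0), facing North

Derivation:
Start: (row=1, col=2), facing North
  F3: move forward 1/3 (blocked), now at (row=0, col=2)
  F5: move forward 0/5 (blocked), now at (row=0, col=2)
  R: turn right, now facing East
  L: turn left, now facing North
  L: turn left, now facing West
  F3: move forward 2/3 (blocked), now at (row=0, col=0)
  F5: move forward 0/5 (blocked), now at (row=0, col=0)
  R: turn right, now facing North
  F5: move forward 0/5 (blocked), now at (row=0, col=0)
Final: (row=0, col=0), facing North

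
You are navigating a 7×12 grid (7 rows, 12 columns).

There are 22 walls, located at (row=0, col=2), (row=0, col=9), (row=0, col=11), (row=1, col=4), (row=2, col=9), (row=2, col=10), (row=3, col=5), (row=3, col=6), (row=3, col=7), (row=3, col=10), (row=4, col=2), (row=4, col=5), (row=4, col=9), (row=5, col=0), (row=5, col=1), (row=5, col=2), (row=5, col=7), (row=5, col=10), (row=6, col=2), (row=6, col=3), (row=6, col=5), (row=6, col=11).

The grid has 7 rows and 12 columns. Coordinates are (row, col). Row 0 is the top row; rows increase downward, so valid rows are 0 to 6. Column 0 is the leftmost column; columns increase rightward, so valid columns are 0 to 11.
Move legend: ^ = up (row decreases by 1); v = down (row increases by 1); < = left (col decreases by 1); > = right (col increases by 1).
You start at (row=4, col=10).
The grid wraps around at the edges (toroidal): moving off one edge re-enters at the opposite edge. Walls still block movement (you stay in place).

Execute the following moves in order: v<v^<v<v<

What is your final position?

Start: (row=4, col=10)
  v (down): blocked, stay at (row=4, col=10)
  < (left): blocked, stay at (row=4, col=10)
  v (down): blocked, stay at (row=4, col=10)
  ^ (up): blocked, stay at (row=4, col=10)
  < (left): blocked, stay at (row=4, col=10)
  v (down): blocked, stay at (row=4, col=10)
  < (left): blocked, stay at (row=4, col=10)
  v (down): blocked, stay at (row=4, col=10)
  < (left): blocked, stay at (row=4, col=10)
Final: (row=4, col=10)

Answer: Final position: (row=4, col=10)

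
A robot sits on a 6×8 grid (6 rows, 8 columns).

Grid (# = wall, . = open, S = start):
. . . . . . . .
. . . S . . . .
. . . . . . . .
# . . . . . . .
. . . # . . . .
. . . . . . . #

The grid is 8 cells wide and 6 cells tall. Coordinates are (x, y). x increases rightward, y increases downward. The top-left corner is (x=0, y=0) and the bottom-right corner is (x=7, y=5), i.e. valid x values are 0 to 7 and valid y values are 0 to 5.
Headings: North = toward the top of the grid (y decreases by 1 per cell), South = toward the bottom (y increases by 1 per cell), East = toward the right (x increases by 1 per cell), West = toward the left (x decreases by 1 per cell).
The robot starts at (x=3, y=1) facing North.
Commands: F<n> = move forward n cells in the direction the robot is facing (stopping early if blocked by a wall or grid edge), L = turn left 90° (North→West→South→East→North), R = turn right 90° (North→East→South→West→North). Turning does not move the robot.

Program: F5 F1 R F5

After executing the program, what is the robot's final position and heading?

Answer: Final position: (x=7, y=0), facing East

Derivation:
Start: (x=3, y=1), facing North
  F5: move forward 1/5 (blocked), now at (x=3, y=0)
  F1: move forward 0/1 (blocked), now at (x=3, y=0)
  R: turn right, now facing East
  F5: move forward 4/5 (blocked), now at (x=7, y=0)
Final: (x=7, y=0), facing East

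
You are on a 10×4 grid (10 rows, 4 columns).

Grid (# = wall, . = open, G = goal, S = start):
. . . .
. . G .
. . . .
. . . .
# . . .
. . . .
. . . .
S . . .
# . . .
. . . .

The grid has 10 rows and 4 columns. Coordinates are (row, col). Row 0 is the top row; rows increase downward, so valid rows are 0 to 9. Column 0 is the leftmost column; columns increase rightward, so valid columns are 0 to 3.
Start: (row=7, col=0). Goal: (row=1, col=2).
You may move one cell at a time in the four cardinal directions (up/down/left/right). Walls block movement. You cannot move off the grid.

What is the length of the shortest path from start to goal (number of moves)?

Answer: Shortest path length: 8

Derivation:
BFS from (row=7, col=0) until reaching (row=1, col=2):
  Distance 0: (row=7, col=0)
  Distance 1: (row=6, col=0), (row=7, col=1)
  Distance 2: (row=5, col=0), (row=6, col=1), (row=7, col=2), (row=8, col=1)
  Distance 3: (row=5, col=1), (row=6, col=2), (row=7, col=3), (row=8, col=2), (row=9, col=1)
  Distance 4: (row=4, col=1), (row=5, col=2), (row=6, col=3), (row=8, col=3), (row=9, col=0), (row=9, col=2)
  Distance 5: (row=3, col=1), (row=4, col=2), (row=5, col=3), (row=9, col=3)
  Distance 6: (row=2, col=1), (row=3, col=0), (row=3, col=2), (row=4, col=3)
  Distance 7: (row=1, col=1), (row=2, col=0), (row=2, col=2), (row=3, col=3)
  Distance 8: (row=0, col=1), (row=1, col=0), (row=1, col=2), (row=2, col=3)  <- goal reached here
One shortest path (8 moves): (row=7, col=0) -> (row=7, col=1) -> (row=7, col=2) -> (row=6, col=2) -> (row=5, col=2) -> (row=4, col=2) -> (row=3, col=2) -> (row=2, col=2) -> (row=1, col=2)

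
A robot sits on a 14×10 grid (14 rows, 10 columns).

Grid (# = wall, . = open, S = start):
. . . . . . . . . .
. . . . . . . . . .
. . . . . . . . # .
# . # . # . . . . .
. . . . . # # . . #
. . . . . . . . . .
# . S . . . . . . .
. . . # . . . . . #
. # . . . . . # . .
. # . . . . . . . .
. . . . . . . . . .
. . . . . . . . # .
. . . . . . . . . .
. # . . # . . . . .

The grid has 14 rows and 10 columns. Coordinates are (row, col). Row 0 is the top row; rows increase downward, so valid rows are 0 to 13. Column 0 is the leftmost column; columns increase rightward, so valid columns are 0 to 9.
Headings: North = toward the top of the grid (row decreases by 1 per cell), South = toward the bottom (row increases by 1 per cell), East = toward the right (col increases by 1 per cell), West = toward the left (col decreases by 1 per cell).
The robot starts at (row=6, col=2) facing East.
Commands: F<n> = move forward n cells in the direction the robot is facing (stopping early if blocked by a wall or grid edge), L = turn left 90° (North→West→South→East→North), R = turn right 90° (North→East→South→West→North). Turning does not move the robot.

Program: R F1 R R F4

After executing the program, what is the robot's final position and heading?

Answer: Final position: (row=4, col=2), facing North

Derivation:
Start: (row=6, col=2), facing East
  R: turn right, now facing South
  F1: move forward 1, now at (row=7, col=2)
  R: turn right, now facing West
  R: turn right, now facing North
  F4: move forward 3/4 (blocked), now at (row=4, col=2)
Final: (row=4, col=2), facing North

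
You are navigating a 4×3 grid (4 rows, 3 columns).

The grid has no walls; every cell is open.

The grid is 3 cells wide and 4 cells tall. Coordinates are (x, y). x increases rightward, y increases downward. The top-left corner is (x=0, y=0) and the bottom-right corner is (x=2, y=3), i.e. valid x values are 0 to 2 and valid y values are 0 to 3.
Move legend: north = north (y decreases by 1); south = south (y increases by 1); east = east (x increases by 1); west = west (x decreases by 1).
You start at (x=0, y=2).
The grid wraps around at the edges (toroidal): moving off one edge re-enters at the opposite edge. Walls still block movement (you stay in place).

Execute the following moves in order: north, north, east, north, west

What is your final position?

Answer: Final position: (x=0, y=3)

Derivation:
Start: (x=0, y=2)
  north (north): (x=0, y=2) -> (x=0, y=1)
  north (north): (x=0, y=1) -> (x=0, y=0)
  east (east): (x=0, y=0) -> (x=1, y=0)
  north (north): (x=1, y=0) -> (x=1, y=3)
  west (west): (x=1, y=3) -> (x=0, y=3)
Final: (x=0, y=3)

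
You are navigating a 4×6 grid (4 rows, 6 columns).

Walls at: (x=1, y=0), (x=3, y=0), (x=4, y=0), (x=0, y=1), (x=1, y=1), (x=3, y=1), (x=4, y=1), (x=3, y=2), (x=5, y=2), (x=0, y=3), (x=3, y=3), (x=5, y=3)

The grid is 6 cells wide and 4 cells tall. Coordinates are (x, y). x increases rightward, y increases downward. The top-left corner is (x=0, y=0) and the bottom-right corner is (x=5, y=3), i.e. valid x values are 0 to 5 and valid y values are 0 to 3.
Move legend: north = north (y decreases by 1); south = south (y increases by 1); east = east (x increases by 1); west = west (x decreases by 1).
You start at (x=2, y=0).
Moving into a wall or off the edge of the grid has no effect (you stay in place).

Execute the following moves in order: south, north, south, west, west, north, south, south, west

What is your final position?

Start: (x=2, y=0)
  south (south): (x=2, y=0) -> (x=2, y=1)
  north (north): (x=2, y=1) -> (x=2, y=0)
  south (south): (x=2, y=0) -> (x=2, y=1)
  west (west): blocked, stay at (x=2, y=1)
  west (west): blocked, stay at (x=2, y=1)
  north (north): (x=2, y=1) -> (x=2, y=0)
  south (south): (x=2, y=0) -> (x=2, y=1)
  south (south): (x=2, y=1) -> (x=2, y=2)
  west (west): (x=2, y=2) -> (x=1, y=2)
Final: (x=1, y=2)

Answer: Final position: (x=1, y=2)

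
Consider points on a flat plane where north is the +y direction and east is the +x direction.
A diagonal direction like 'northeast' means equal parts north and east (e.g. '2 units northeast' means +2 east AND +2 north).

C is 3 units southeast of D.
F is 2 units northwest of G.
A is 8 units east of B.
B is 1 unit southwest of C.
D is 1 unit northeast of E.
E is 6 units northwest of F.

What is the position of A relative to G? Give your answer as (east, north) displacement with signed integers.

Place G at the origin (east=0, north=0).
  F is 2 units northwest of G: delta (east=-2, north=+2); F at (east=-2, north=2).
  E is 6 units northwest of F: delta (east=-6, north=+6); E at (east=-8, north=8).
  D is 1 unit northeast of E: delta (east=+1, north=+1); D at (east=-7, north=9).
  C is 3 units southeast of D: delta (east=+3, north=-3); C at (east=-4, north=6).
  B is 1 unit southwest of C: delta (east=-1, north=-1); B at (east=-5, north=5).
  A is 8 units east of B: delta (east=+8, north=+0); A at (east=3, north=5).
Therefore A relative to G: (east=3, north=5).

Answer: A is at (east=3, north=5) relative to G.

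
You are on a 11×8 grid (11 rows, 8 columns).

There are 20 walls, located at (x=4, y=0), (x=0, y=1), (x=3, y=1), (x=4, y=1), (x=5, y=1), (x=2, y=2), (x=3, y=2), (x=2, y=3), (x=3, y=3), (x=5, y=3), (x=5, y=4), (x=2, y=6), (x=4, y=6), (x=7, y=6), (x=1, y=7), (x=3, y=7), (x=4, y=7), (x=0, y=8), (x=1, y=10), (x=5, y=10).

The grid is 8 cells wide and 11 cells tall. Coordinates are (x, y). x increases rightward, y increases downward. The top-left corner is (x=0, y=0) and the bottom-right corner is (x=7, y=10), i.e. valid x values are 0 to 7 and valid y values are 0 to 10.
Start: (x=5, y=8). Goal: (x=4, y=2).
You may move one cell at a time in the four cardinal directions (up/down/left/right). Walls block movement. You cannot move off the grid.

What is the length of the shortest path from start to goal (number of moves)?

Answer: Shortest path length: 7

Derivation:
BFS from (x=5, y=8) until reaching (x=4, y=2):
  Distance 0: (x=5, y=8)
  Distance 1: (x=5, y=7), (x=4, y=8), (x=6, y=8), (x=5, y=9)
  Distance 2: (x=5, y=6), (x=6, y=7), (x=3, y=8), (x=7, y=8), (x=4, y=9), (x=6, y=9)
  Distance 3: (x=5, y=5), (x=6, y=6), (x=7, y=7), (x=2, y=8), (x=3, y=9), (x=7, y=9), (x=4, y=10), (x=6, y=10)
  Distance 4: (x=4, y=5), (x=6, y=5), (x=2, y=7), (x=1, y=8), (x=2, y=9), (x=3, y=10), (x=7, y=10)
  Distance 5: (x=4, y=4), (x=6, y=4), (x=3, y=5), (x=7, y=5), (x=1, y=9), (x=2, y=10)
  Distance 6: (x=4, y=3), (x=6, y=3), (x=3, y=4), (x=7, y=4), (x=2, y=5), (x=3, y=6), (x=0, y=9)
  Distance 7: (x=4, y=2), (x=6, y=2), (x=7, y=3), (x=2, y=4), (x=1, y=5), (x=0, y=10)  <- goal reached here
One shortest path (7 moves): (x=5, y=8) -> (x=5, y=7) -> (x=5, y=6) -> (x=5, y=5) -> (x=4, y=5) -> (x=4, y=4) -> (x=4, y=3) -> (x=4, y=2)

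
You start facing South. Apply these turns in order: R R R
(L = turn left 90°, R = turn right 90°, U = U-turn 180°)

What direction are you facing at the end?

Answer: Final heading: East

Derivation:
Start: South
  R (right (90° clockwise)) -> West
  R (right (90° clockwise)) -> North
  R (right (90° clockwise)) -> East
Final: East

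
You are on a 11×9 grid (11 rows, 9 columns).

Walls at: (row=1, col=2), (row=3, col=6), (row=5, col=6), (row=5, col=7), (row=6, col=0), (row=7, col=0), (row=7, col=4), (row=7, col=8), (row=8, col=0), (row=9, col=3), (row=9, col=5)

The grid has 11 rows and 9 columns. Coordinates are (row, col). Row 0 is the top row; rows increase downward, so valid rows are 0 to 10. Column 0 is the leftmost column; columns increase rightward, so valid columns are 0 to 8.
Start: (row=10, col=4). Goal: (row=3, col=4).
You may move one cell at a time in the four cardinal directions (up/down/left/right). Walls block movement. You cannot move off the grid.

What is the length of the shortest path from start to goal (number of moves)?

Answer: Shortest path length: 9

Derivation:
BFS from (row=10, col=4) until reaching (row=3, col=4):
  Distance 0: (row=10, col=4)
  Distance 1: (row=9, col=4), (row=10, col=3), (row=10, col=5)
  Distance 2: (row=8, col=4), (row=10, col=2), (row=10, col=6)
  Distance 3: (row=8, col=3), (row=8, col=5), (row=9, col=2), (row=9, col=6), (row=10, col=1), (row=10, col=7)
  Distance 4: (row=7, col=3), (row=7, col=5), (row=8, col=2), (row=8, col=6), (row=9, col=1), (row=9, col=7), (row=10, col=0), (row=10, col=8)
  Distance 5: (row=6, col=3), (row=6, col=5), (row=7, col=2), (row=7, col=6), (row=8, col=1), (row=8, col=7), (row=9, col=0), (row=9, col=8)
  Distance 6: (row=5, col=3), (row=5, col=5), (row=6, col=2), (row=6, col=4), (row=6, col=6), (row=7, col=1), (row=7, col=7), (row=8, col=8)
  Distance 7: (row=4, col=3), (row=4, col=5), (row=5, col=2), (row=5, col=4), (row=6, col=1), (row=6, col=7)
  Distance 8: (row=3, col=3), (row=3, col=5), (row=4, col=2), (row=4, col=4), (row=4, col=6), (row=5, col=1), (row=6, col=8)
  Distance 9: (row=2, col=3), (row=2, col=5), (row=3, col=2), (row=3, col=4), (row=4, col=1), (row=4, col=7), (row=5, col=0), (row=5, col=8)  <- goal reached here
One shortest path (9 moves): (row=10, col=4) -> (row=9, col=4) -> (row=8, col=4) -> (row=8, col=5) -> (row=7, col=5) -> (row=6, col=5) -> (row=6, col=4) -> (row=5, col=4) -> (row=4, col=4) -> (row=3, col=4)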